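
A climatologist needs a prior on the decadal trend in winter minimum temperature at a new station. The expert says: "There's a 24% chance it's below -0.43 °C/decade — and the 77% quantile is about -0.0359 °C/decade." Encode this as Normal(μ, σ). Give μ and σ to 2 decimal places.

For Normal(μ,σ), the p-quantile is μ + z_p·σ. Here z_{0.24} = -0.7063, z_{0.77} = 0.7388.
So -0.43 = μ − 0.7063σ and -0.0359 = μ + 0.7388σ.
Subtracting: σ = (-0.0359 − -0.43)/(0.7388 − (-0.7063)) = 0.27.
Then μ = -0.43 − (-0.7063)·0.27 = -0.24.

μ = -0.24, σ = 0.27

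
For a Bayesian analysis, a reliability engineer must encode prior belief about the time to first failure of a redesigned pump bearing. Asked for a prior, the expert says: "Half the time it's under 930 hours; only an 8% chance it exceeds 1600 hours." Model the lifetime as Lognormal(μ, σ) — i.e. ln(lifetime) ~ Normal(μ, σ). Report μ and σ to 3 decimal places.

μ ≈ 6.835, σ ≈ 0.386

If T ~ Lognormal(μ,σ) then ln T ~ Normal(μ,σ), so the p-quantile of ln T is μ + z_p·σ.
ln(930) = 6.835 and ln(1600) = 7.378; z_{0.5} = 0, z_{0.92} = 1.405.
σ = (7.378 − 6.835)/(1.405 − (0)) = 0.386.
μ = 6.835 − (0)·0.386 = 6.835.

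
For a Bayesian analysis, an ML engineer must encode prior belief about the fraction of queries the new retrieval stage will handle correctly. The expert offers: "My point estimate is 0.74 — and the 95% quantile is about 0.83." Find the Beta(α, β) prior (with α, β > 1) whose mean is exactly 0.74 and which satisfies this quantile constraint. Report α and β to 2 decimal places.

With mean 0.74 fixed, write α = 0.74s, β = 0.26s where s = α+β.
Need P(θ < 0.83) = 0.95 under Beta(0.74s, 0.26s). Normal approximation: (q−m)/√(m(1−m)/s) ≈ z_{0.95} = 1.64, so s ≈ 0.74·0.26·(1.64)²/(0.83−0.74)² = 64.3.
At s = 64.3: P(θ<0.83) ≈ 0.961. Adjusting to match 0.95 gives s ≈ 56.70.
So α = 0.74·56.70 ≈ 41.96, β = 0.26·56.70 ≈ 14.74.

α ≈ 41.96, β ≈ 14.74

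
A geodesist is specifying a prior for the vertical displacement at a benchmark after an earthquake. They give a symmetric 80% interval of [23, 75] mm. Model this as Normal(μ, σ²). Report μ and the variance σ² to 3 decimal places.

A symmetric 80% interval runs μ ± z·σ with z = 1.282.
Half-width = 26, so σ = 26/1.282 = 20.2879 and σ² = 411.599.
μ is the interval midpoint, 49.000.

μ = 49.000, σ² = 411.599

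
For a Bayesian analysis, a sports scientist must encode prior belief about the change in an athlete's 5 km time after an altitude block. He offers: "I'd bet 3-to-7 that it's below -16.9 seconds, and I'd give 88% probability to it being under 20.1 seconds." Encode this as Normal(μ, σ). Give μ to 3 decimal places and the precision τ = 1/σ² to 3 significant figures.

The p-quantile of Normal(μ,σ) is μ + z_p·σ, with z_{0.3} = -0.5244 and z_{0.88} = 1.175.
Eliminate σ: μ = (z₂·x₁ − z₁·x₂)/(z₂ − z₁) = (1.175·-16.9 − (-0.5244)·20.1)/1.699 = -5.482.
Then σ = (x₂ − x₁)/(z₂ − z₁) = (20.1 − -16.9)/1.699 = 21.773.
Precision τ = 1/σ² = 1/21.77² = 0.00211.

μ = -5.482, τ = 0.00211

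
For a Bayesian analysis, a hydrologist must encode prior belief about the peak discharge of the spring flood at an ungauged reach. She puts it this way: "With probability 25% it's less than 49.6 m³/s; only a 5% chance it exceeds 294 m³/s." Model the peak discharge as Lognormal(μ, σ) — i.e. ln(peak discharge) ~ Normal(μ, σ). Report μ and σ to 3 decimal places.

μ ≈ 4.422, σ ≈ 0.767

If T ~ Lognormal(μ,σ) then ln T ~ Normal(μ,σ), so the p-quantile of ln T is μ + z_p·σ.
ln(49.6) = 3.904 and ln(294) = 5.684; z_{0.25} = -0.6745, z_{0.95} = 1.645.
σ = (5.684 − 3.904)/(1.645 − (-0.6745)) = 0.767.
μ = 3.904 − (-0.6745)·0.767 = 4.422.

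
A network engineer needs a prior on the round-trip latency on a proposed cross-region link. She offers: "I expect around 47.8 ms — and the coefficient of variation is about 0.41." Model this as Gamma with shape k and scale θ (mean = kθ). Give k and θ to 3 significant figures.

k ≈ 5.95, θ ≈ 8.04

For Gamma(k, scale θ): mean = kθ, variance = kθ², so CV = 1/√k.
CV = 0.41, hence k = 1/CV² = 5.95.
Then θ = mean/k = 47.8/5.95 = 8.04.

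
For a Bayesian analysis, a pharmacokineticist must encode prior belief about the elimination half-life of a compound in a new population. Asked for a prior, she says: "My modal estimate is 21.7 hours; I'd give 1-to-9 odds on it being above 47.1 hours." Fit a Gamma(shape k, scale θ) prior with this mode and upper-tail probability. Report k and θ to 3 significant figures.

k ≈ 4.2, θ ≈ 6.78

Gamma(k,θ) with k>1 has mode (k−1)θ, so θ = 21.7/(k−1).
Need P(X < 47.1) = 0.9 with θ tied to k this way. Start at k = 2, θ = 21.7: P(X<47.1) ≈ 0.638.
Too low — raise k to concentrate. Iterating converges to k ≈ 4.2.
Then θ = 21.7/(4.2−1) ≈ 6.78.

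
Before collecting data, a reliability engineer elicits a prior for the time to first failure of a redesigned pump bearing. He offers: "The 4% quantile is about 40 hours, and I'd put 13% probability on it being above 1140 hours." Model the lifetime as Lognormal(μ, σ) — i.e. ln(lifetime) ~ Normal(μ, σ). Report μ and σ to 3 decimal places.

If T ~ Lognormal(μ,σ) then ln T ~ Normal(μ,σ), so the p-quantile of ln T is μ + z_p·σ.
ln(40) = 3.689 and ln(1140) = 7.039; z_{0.04} = -1.751, z_{0.87} = 1.126.
σ = (7.039 − 3.689)/(1.126 − (-1.751)) = 1.164.
μ = 3.689 − (-1.751)·1.164 = 5.727.

μ ≈ 5.727, σ ≈ 1.164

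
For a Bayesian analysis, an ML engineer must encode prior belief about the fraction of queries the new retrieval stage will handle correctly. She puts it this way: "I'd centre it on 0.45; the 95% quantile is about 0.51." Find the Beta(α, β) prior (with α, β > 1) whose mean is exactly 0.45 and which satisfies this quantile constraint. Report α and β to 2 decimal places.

α ≈ 84.17, β ≈ 102.87

With mean 0.45 fixed, write α = 0.45s, β = 0.55s where s = α+β.
Need P(θ < 0.51) = 0.95 under Beta(0.45s, 0.55s). Normal approximation: (q−m)/√(m(1−m)/s) ≈ z_{0.95} = 1.64, so s ≈ 0.45·0.55·(1.64)²/(0.51−0.45)² = 186.0.
At s = 186.0: P(θ<0.51) ≈ 0.950. Adjusting to match 0.95 gives s ≈ 187.04.
So α = 0.45·187.04 ≈ 84.17, β = 0.55·187.04 ≈ 102.87.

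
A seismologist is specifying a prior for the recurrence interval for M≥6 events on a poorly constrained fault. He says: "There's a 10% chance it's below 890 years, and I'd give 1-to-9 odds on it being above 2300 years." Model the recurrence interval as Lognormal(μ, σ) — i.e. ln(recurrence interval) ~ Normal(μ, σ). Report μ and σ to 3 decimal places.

If T ~ Lognormal(μ,σ) then ln T ~ Normal(μ,σ), so the p-quantile of ln T is μ + z_p·σ.
ln(890) = 6.791 and ln(2300) = 7.741; z_{0.1} = -1.282, z_{0.9} = 1.282.
σ = (7.741 − 6.791)/(1.282 − (-1.282)) = 0.370.
μ = 6.791 − (-1.282)·0.370 = 7.266.

μ ≈ 7.266, σ ≈ 0.370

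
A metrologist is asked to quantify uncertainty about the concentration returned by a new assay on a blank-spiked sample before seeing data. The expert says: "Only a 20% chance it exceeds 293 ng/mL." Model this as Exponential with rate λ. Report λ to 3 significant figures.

λ ≈ 0.00549

P(T > 293.0) = e^(−λ·293.0) = 0.2, so λ = −ln(0.2)/293.0 = 0.00549.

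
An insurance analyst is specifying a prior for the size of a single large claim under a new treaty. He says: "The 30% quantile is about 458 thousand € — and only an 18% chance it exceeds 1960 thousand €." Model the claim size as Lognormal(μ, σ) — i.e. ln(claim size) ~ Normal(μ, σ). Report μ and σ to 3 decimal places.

μ ≈ 6.656, σ ≈ 1.010

If T ~ Lognormal(μ,σ) then ln T ~ Normal(μ,σ), so the p-quantile of ln T is μ + z_p·σ.
ln(458) = 6.127 and ln(1960) = 7.581; z_{0.3} = -0.5244, z_{0.82} = 0.9154.
σ = (7.581 − 6.127)/(0.9154 − (-0.5244)) = 1.010.
μ = 6.127 − (-0.5244)·1.010 = 6.656.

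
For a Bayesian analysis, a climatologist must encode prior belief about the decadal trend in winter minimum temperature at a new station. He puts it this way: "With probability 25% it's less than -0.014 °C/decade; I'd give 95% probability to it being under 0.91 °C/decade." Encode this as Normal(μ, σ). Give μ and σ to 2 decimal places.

For Normal(μ,σ), the p-quantile is μ + z_p·σ. Here z_{0.25} = -0.6745, z_{0.95} = 1.645.
So -0.014 = μ − 0.6745σ and 0.91 = μ + 1.645σ.
Subtracting: σ = (0.91 − -0.014)/(1.645 − (-0.6745)) = 0.40.
Then μ = -0.014 − (-0.6745)·0.40 = 0.25.

μ = 0.25, σ = 0.40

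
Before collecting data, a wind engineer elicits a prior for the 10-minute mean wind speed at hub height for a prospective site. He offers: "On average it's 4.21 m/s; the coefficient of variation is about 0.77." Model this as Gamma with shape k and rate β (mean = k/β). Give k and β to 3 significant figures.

k ≈ 1.69, β ≈ 0.401

For Gamma(k, rate β): mean = k/β, variance = k/β², so CV = 1/√k.
CV = 0.77, hence k = 1/CV² = 1.69.
Then β = k/mean = 1.69/4.21 = 0.401.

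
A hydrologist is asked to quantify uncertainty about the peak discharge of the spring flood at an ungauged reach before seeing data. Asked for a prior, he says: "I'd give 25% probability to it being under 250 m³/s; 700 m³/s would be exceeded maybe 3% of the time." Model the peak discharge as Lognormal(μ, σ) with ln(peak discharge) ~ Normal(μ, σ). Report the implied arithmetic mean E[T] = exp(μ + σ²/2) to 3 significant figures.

If T ~ Lognormal(μ,σ) then ln T ~ Normal(μ,σ), so the p-quantile of ln T is μ + z_p·σ.
ln(250) = 5.521 and ln(700) = 6.551; z_{0.25} = -0.6745, z_{0.97} = 1.881.
σ = (6.551 − 5.521)/(1.881 − (-0.6745)) = 0.403.
μ = 5.521 − (-0.6745)·0.403 = 5.793.
E[T] = exp(μ + σ²/2) = exp(5.793 + 0.0812) = 356 m³/s.

E[T] ≈ 356 m³/s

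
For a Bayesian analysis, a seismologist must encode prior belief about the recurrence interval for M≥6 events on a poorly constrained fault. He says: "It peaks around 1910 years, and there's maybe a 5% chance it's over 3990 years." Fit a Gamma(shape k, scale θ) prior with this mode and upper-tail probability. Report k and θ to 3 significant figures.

Gamma(k,θ) with k>1 has mode (k−1)θ, so θ = 1910/(k−1).
Need P(X < 3990) = 0.95 with θ tied to k this way. Start at k = 2, θ = 1910: P(X<3990) ≈ 0.618.
Too low — raise k to concentrate. Iterating converges to k ≈ 6.09.
Then θ = 1910/(6.09−1) ≈ 375.

k ≈ 6.09, θ ≈ 375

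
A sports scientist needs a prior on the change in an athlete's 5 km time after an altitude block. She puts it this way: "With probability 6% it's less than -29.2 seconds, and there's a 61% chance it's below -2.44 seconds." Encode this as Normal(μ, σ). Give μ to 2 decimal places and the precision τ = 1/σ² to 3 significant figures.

For Normal(μ,σ), the p-quantile is μ + z_p·σ. Here z_{0.06} = -1.555, z_{0.61} = 0.2793.
So -29.2 = μ − 1.555σ and -2.44 = μ + 0.2793σ.
Subtracting: σ = (-2.44 − -29.2)/(0.2793 − (-1.555)) = 14.59.
Then μ = -29.2 − (-1.555)·14.59 = -6.52.
Precision τ = 1/σ² = 1/14.59² = 0.0047.

μ = -6.52, τ = 0.0047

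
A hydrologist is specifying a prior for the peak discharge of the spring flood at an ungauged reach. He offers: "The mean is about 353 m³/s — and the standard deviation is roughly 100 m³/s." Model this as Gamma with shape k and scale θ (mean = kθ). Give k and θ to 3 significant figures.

For Gamma(k, scale θ): mean = kθ, variance = kθ², so CV = 1/√k.
CV = SD/mean = 100/353 = 0.2833, hence k = 1/CV² = 12.5.
Then θ = mean/k = 353/12.5 = 28.3.

k ≈ 12.5, θ ≈ 28.3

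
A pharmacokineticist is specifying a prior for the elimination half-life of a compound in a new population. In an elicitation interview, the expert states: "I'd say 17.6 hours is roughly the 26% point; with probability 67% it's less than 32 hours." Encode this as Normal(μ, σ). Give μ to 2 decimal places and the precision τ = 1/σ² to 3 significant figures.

μ = 26.15, τ = 0.00566

For Normal(μ,σ), the p-quantile is μ + z_p·σ. Here z_{0.26} = -0.6433, z_{0.67} = 0.4399.
So 17.6 = μ − 0.6433σ and 32 = μ + 0.4399σ.
Subtracting: σ = (32 − 17.6)/(0.4399 − (-0.6433)) = 13.29.
Then μ = 17.6 − (-0.6433)·13.29 = 26.15.
Precision τ = 1/σ² = 1/13.29² = 0.00566.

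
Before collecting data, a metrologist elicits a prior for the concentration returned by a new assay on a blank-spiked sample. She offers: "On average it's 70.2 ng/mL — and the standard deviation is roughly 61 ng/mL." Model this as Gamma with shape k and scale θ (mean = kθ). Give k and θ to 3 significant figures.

For Gamma(k, scale θ): mean = kθ, variance = kθ², so CV = 1/√k.
CV = SD/mean = 61/70.2 = 0.8689, hence k = 1/CV² = 1.32.
Then θ = mean/k = 70.2/1.32 = 53.

k ≈ 1.32, θ ≈ 53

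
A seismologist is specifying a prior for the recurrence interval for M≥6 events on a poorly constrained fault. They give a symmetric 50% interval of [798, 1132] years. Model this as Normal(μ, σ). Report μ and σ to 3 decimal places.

μ = 965.000, σ = 247.595

A symmetric 50% interval runs μ ± z·σ with z = 0.6745.
Half-width = 167, so σ = 167/0.6745 = 247.595.
μ is the interval midpoint, 965.000.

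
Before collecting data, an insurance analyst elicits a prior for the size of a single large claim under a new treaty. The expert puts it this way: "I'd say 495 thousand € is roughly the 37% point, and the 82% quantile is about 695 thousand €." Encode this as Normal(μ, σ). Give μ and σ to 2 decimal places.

For Normal(μ,σ), the p-quantile is μ + z_p·σ. Here z_{0.37} = -0.3319, z_{0.82} = 0.9154.
So 495 = μ − 0.3319σ and 695 = μ + 0.9154σ.
Subtracting: σ = (695 − 495)/(0.9154 − (-0.3319)) = 160.36.
Then μ = 495 − (-0.3319)·160.36 = 548.21.

μ = 548.21, σ = 160.36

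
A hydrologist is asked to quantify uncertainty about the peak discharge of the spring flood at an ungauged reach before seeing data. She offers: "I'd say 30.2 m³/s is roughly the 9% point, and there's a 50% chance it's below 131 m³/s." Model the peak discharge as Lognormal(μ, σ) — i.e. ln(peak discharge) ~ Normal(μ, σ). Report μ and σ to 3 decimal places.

μ ≈ 4.875, σ ≈ 1.094

If T ~ Lognormal(μ,σ) then ln T ~ Normal(μ,σ), so the p-quantile of ln T is μ + z_p·σ.
ln(30.2) = 3.408 and ln(131) = 4.875; z_{0.09} = -1.341, z_{0.5} = 0.
σ = (4.875 − 3.408)/(0 − (-1.341)) = 1.094.
μ = 3.408 − (-1.341)·1.094 = 4.875.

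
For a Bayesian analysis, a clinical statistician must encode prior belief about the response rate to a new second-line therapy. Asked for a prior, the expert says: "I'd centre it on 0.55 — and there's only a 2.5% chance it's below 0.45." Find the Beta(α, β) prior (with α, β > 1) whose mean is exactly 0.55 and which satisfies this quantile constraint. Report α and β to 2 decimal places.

With mean 0.55 fixed, write α = 0.55s, β = 0.45s where s = α+β.
Need P(θ < 0.45) = 0.025 under Beta(0.55s, 0.45s). Normal approximation: (q−m)/√(m(1−m)/s) ≈ z_{0.025} = -1.96, so s ≈ 0.55·0.45·(-1.96)²/(0.45−0.55)² = 95.1.
At s = 95.1: P(θ<0.45) ≈ 0.025. Adjusting to match 0.025 gives s ≈ 95.55.
So α = 0.55·95.55 ≈ 52.55, β = 0.45·95.55 ≈ 43.00.

α ≈ 52.55, β ≈ 43.00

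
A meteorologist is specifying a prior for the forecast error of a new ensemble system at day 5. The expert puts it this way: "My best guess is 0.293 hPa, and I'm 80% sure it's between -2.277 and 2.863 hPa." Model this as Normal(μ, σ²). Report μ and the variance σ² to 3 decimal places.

μ = 0.293, σ² = 4.022

A symmetric 80% interval runs μ ± z·σ with z = 1.282.
Half-width = 2.57, so σ = 2.57/1.282 = 2.0054 and σ² = 4.022.
μ is the stated best guess, 0.293.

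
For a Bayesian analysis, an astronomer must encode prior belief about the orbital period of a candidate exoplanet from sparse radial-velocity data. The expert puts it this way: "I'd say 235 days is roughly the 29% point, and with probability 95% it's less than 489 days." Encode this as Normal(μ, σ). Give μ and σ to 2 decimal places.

The p-quantile of Normal(μ,σ) is μ + z_p·σ, with z_{0.29} = -0.5534 and z_{0.95} = 1.645.
Eliminate σ: μ = (z₂·x₁ − z₁·x₂)/(z₂ − z₁) = (1.645·235 − (-0.5534)·489)/2.198 = 298.94.
Then σ = (x₂ − x₁)/(z₂ − z₁) = (489 − 235)/2.198 = 115.55.

μ = 298.94, σ = 115.55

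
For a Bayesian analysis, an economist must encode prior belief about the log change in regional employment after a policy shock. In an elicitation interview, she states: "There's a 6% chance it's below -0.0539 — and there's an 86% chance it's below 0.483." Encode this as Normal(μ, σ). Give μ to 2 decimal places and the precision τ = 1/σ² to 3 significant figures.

μ = 0.26, τ = 24.1

The p-quantile of Normal(μ,σ) is μ + z_p·σ, with z_{0.06} = -1.555 and z_{0.86} = 1.08.
Eliminate σ: μ = (z₂·x₁ − z₁·x₂)/(z₂ − z₁) = (1.08·-0.0539 − (-1.555)·0.483)/2.635 = 0.26.
Then σ = (x₂ − x₁)/(z₂ − z₁) = (0.483 − -0.0539)/2.635 = 0.20.
Precision τ = 1/σ² = 1/0.2037² = 24.1.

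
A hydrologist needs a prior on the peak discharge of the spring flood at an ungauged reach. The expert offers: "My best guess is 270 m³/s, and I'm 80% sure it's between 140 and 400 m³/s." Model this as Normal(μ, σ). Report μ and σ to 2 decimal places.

A symmetric 80% interval runs μ ± z·σ with z = 1.282.
Half-width = 130, so σ = 130/1.282 = 101.44.
μ is the stated best guess, 270.00.

μ = 270.00, σ = 101.44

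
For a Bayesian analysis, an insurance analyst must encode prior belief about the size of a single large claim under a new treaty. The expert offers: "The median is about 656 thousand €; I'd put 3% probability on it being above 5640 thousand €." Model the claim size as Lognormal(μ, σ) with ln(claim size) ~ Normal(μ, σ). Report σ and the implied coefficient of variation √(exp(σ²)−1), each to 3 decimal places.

σ ≈ 1.144, CV ≈ 1.643

If T ~ Lognormal(μ,σ) then ln T ~ Normal(μ,σ), so the p-quantile of ln T is μ + z_p·σ.
ln(656) = 6.486 and ln(5640) = 8.638; z_{0.5} = 0, z_{0.97} = 1.881.
σ = (8.638 − 6.486)/(1.881 − (0)) = 1.144.
μ = 6.486 − (0)·1.144 = 6.486.
CV = √(exp(σ²)−1) = √(exp(1.3086)−1) = 1.643.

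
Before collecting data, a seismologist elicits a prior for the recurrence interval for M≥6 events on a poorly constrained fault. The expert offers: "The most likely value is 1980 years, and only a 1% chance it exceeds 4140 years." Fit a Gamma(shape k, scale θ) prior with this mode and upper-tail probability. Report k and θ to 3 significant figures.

k ≈ 9.95, θ ≈ 221

Gamma(k,θ) with k>1 has mode (k−1)θ, so θ = 1980/(k−1).
Need P(X < 4140) = 0.99 with θ tied to k this way. Start at k = 2, θ = 1980: P(X<4140) ≈ 0.618.
Too low — raise k to concentrate. Iterating converges to k ≈ 9.95.
Then θ = 1980/(9.95−1) ≈ 221.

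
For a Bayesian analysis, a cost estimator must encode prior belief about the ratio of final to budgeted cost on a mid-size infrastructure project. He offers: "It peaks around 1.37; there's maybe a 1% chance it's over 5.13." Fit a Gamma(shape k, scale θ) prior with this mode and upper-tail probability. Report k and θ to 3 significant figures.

Gamma(k,θ) with k>1 has mode (k−1)θ, so θ = 1.37/(k−1).
Need P(X < 5.13) = 0.99 with θ tied to k this way. Start at k = 2, θ = 1.37: P(X<5.13) ≈ 0.888.
Too low — raise k to concentrate. Iterating converges to k ≈ 3.44.
Then θ = 1.37/(3.44−1) ≈ 0.561.

k ≈ 3.44, θ ≈ 0.561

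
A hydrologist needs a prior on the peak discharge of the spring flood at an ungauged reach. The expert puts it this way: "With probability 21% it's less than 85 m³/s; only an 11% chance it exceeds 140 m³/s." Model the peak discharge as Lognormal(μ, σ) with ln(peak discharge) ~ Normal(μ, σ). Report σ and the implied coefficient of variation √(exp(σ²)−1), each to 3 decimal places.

σ ≈ 0.245, CV ≈ 0.249

If T ~ Lognormal(μ,σ) then ln T ~ Normal(μ,σ), so the p-quantile of ln T is μ + z_p·σ.
ln(85) = 4.443 and ln(140) = 4.942; z_{0.21} = -0.8064, z_{0.89} = 1.227.
σ = (4.942 − 4.443)/(1.227 − (-0.8064)) = 0.245.
μ = 4.443 − (-0.8064)·0.245 = 4.641.
CV = √(exp(σ²)−1) = √(exp(0.0602)−1) = 0.249.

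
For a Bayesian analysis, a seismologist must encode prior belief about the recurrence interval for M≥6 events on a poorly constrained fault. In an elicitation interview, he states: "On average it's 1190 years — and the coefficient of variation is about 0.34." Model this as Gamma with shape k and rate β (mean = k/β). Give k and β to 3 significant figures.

For Gamma(k, rate β): mean = k/β, variance = k/β², so CV = 1/√k.
CV = 0.34, hence k = 1/CV² = 8.65.
Then β = k/mean = 8.65/1190 = 0.00727.

k ≈ 8.65, β ≈ 0.00727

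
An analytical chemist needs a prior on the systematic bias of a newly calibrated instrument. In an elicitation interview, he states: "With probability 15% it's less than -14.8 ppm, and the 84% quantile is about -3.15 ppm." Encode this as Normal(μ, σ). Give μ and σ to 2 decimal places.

μ = -8.85, σ = 5.74

The p-quantile of Normal(μ,σ) is μ + z_p·σ, with z_{0.15} = -1.036 and z_{0.84} = 0.9945.
Eliminate σ: μ = (z₂·x₁ − z₁·x₂)/(z₂ − z₁) = (0.9945·-14.8 − (-1.036)·-3.15)/2.031 = -8.85.
Then σ = (x₂ − x₁)/(z₂ − z₁) = (-3.15 − -14.8)/2.031 = 5.74.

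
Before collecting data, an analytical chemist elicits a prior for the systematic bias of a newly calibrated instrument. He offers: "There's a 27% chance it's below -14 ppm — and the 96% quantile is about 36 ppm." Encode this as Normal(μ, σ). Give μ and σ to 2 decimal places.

The p-quantile of Normal(μ,σ) is μ + z_p·σ, with z_{0.27} = -0.6128 and z_{0.96} = 1.751.
Eliminate σ: μ = (z₂·x₁ − z₁·x₂)/(z₂ − z₁) = (1.751·-14 − (-0.6128)·36)/2.363 = -1.04.
Then σ = (x₂ − x₁)/(z₂ − z₁) = (36 − -14)/2.363 = 21.16.

μ = -1.04, σ = 21.16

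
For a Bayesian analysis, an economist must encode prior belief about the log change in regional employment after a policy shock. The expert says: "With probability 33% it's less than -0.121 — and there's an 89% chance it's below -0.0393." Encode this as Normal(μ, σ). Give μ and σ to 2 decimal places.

μ = -0.10, σ = 0.05

For Normal(μ,σ), the p-quantile is μ + z_p·σ. Here z_{0.33} = -0.4399, z_{0.89} = 1.227.
So -0.121 = μ − 0.4399σ and -0.0393 = μ + 1.227σ.
Subtracting: σ = (-0.0393 − -0.121)/(1.227 − (-0.4399)) = 0.05.
Then μ = -0.121 − (-0.4399)·0.05 = -0.10.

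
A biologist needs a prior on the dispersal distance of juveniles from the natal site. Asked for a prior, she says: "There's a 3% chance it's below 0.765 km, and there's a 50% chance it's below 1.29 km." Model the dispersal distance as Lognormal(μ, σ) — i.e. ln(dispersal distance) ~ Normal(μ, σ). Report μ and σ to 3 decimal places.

If T ~ Lognormal(μ,σ) then ln T ~ Normal(μ,σ), so the p-quantile of ln T is μ + z_p·σ.
ln(0.765) = -0.2679 and ln(1.29) = 0.2546; z_{0.03} = -1.881, z_{0.5} = 0.
σ = (0.2546 − -0.2679)/(0 − (-1.881)) = 0.278.
μ = -0.2679 − (-1.881)·0.278 = 0.255.

μ ≈ 0.255, σ ≈ 0.278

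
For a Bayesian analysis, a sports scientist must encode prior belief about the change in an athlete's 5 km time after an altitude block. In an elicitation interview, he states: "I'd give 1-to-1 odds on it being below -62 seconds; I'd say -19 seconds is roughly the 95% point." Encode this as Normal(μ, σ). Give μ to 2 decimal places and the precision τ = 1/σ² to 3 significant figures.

The p-quantile of Normal(μ,σ) is μ + z_p·σ, with z_{0.5} = 0 and z_{0.95} = 1.645.
Eliminate σ: μ = (z₂·x₁ − z₁·x₂)/(z₂ − z₁) = (1.645·-62 − (0)·-19)/1.645 = -62.00.
Then σ = (x₂ − x₁)/(z₂ − z₁) = (-19 − -62)/1.645 = 26.14.
Precision τ = 1/σ² = 1/26.14² = 0.00146.

μ = -62.00, τ = 0.00146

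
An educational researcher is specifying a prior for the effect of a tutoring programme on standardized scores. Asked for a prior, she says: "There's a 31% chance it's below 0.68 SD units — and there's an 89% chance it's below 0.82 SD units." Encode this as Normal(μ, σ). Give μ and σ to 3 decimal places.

μ = 0.720, σ = 0.081

For Normal(μ,σ), the p-quantile is μ + z_p·σ. Here z_{0.31} = -0.4959, z_{0.89} = 1.227.
So 0.68 = μ − 0.4959σ and 0.82 = μ + 1.227σ.
Subtracting: σ = (0.82 − 0.68)/(1.227 − (-0.4959)) = 0.081.
Then μ = 0.68 − (-0.4959)·0.081 = 0.720.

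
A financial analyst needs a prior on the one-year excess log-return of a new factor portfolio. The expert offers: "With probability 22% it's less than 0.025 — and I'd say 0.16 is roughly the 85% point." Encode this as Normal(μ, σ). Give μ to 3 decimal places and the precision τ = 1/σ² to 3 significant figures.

μ = 0.083, τ = 179

The p-quantile of Normal(μ,σ) is μ + z_p·σ, with z_{0.22} = -0.7722 and z_{0.85} = 1.036.
Eliminate σ: μ = (z₂·x₁ − z₁·x₂)/(z₂ − z₁) = (1.036·0.025 − (-0.7722)·0.16)/1.809 = 0.083.
Then σ = (x₂ − x₁)/(z₂ − z₁) = (0.16 − 0.025)/1.809 = 0.075.
Precision τ = 1/σ² = 1/0.07464² = 179.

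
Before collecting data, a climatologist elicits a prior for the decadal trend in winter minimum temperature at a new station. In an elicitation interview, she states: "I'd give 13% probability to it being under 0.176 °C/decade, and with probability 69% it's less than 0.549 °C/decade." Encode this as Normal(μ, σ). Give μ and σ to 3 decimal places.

μ = 0.435, σ = 0.230

The p-quantile of Normal(μ,σ) is μ + z_p·σ, with z_{0.13} = -1.126 and z_{0.69} = 0.4959.
Eliminate σ: μ = (z₂·x₁ − z₁·x₂)/(z₂ − z₁) = (0.4959·0.176 − (-1.126)·0.549)/1.622 = 0.435.
Then σ = (x₂ − x₁)/(z₂ − z₁) = (0.549 − 0.176)/1.622 = 0.230.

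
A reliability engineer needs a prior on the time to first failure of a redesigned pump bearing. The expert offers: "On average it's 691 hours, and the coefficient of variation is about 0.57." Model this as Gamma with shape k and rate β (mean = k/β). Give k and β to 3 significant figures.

For Gamma(k, rate β): mean = k/β, variance = k/β², so CV = 1/√k.
CV = 0.57, hence k = 1/CV² = 3.08.
Then β = k/mean = 3.08/691 = 0.00445.

k ≈ 3.08, β ≈ 0.00445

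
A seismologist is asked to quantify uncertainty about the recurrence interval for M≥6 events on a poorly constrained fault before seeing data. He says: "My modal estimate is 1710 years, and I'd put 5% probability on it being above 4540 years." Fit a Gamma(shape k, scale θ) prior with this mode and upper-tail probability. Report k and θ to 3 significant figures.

k ≈ 3.83, θ ≈ 605

Gamma(k,θ) with k>1 has mode (k−1)θ, so θ = 1710/(k−1).
Need P(X < 4540) = 0.95 with θ tied to k this way. Start at k = 2, θ = 1710: P(X<4540) ≈ 0.743.
Too low — raise k to concentrate. Iterating converges to k ≈ 3.83.
Then θ = 1710/(3.83−1) ≈ 605.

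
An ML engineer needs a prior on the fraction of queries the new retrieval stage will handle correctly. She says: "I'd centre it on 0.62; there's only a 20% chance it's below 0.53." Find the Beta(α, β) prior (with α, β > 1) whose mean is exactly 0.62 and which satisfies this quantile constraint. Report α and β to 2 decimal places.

α ≈ 12.50, β ≈ 7.66

With mean 0.62 fixed, write α = 0.62s, β = 0.38s where s = α+β.
Need P(θ < 0.53) = 0.2 under Beta(0.62s, 0.38s). Normal approximation: (q−m)/√(m(1−m)/s) ≈ z_{0.2} = -0.842, so s ≈ 0.62·0.38·(-0.842)²/(0.53−0.62)² = 20.6.
At s = 20.6: P(θ<0.53) ≈ 0.198. Adjusting to match 0.2 gives s ≈ 20.17.
So α = 0.62·20.17 ≈ 12.50, β = 0.38·20.17 ≈ 7.66.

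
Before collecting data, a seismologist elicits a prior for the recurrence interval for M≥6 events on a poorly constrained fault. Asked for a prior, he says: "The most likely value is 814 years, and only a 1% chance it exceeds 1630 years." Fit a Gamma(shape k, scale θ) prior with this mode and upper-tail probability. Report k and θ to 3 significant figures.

Gamma(k,θ) with k>1 has mode (k−1)θ, so θ = 814/(k−1).
Need P(X < 1630) = 0.99 with θ tied to k this way. Start at k = 2, θ = 814: P(X<1630) ≈ 0.595.
Too low — raise k to concentrate. Iterating converges to k ≈ 11.2.
Then θ = 814/(11.2−1) ≈ 79.9.

k ≈ 11.2, θ ≈ 79.9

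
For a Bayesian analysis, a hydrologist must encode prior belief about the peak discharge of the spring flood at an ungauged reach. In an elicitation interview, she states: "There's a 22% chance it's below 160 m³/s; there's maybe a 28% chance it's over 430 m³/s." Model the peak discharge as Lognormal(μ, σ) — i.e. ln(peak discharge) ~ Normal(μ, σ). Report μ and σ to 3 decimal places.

μ ≈ 5.639, σ ≈ 0.730

If T ~ Lognormal(μ,σ) then ln T ~ Normal(μ,σ), so the p-quantile of ln T is μ + z_p·σ.
ln(160) = 5.075 and ln(430) = 6.064; z_{0.22} = -0.7722, z_{0.72} = 0.5828.
σ = (6.064 − 5.075)/(0.5828 − (-0.7722)) = 0.730.
μ = 5.075 − (-0.7722)·0.730 = 5.639.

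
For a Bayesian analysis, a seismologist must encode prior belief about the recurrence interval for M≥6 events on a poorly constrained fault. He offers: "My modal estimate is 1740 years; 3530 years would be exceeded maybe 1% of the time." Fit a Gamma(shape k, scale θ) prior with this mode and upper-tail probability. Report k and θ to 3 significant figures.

k ≈ 10.8, θ ≈ 178

Gamma(k,θ) with k>1 has mode (k−1)θ, so θ = 1740/(k−1).
Need P(X < 3530) = 0.99 with θ tied to k this way. Start at k = 2, θ = 1740: P(X<3530) ≈ 0.602.
Too low — raise k to concentrate. Iterating converges to k ≈ 10.8.
Then θ = 1740/(10.8−1) ≈ 178.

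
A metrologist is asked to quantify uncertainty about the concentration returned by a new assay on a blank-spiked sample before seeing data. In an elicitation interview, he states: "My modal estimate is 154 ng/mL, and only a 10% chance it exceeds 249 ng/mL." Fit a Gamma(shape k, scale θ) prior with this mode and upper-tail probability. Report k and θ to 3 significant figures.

k ≈ 9.15, θ ≈ 18.9

Gamma(k,θ) with k>1 has mode (k−1)θ, so θ = 154/(k−1).
Need P(X < 249) = 0.9 with θ tied to k this way. Start at k = 2, θ = 154: P(X<249) ≈ 0.481.
Too low — raise k to concentrate. Iterating converges to k ≈ 9.15.
Then θ = 154/(9.15−1) ≈ 18.9.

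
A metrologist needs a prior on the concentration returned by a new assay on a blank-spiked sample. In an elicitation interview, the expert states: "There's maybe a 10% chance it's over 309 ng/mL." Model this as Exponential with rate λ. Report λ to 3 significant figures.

λ ≈ 0.00745

P(T > 309.0) = e^(−λ·309.0) = 0.1, so λ = −ln(0.1)/309.0 = 0.00745.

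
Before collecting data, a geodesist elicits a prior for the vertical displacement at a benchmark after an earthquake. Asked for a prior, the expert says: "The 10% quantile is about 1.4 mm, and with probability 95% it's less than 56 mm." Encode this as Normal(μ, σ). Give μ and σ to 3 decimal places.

μ = 25.311, σ = 18.658

For Normal(μ,σ), the p-quantile is μ + z_p·σ. Here z_{0.1} = -1.282, z_{0.95} = 1.645.
So 1.4 = μ − 1.282σ and 56 = μ + 1.645σ.
Subtracting: σ = (56 − 1.4)/(1.645 − (-1.282)) = 18.658.
Then μ = 1.4 − (-1.282)·18.658 = 25.311.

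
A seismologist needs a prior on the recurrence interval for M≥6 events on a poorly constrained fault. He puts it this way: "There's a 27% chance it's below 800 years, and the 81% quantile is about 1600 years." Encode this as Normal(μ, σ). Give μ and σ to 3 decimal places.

μ = 1128.871, σ = 536.657

For Normal(μ,σ), the p-quantile is μ + z_p·σ. Here z_{0.27} = -0.6128, z_{0.81} = 0.8779.
So 800 = μ − 0.6128σ and 1600 = μ + 0.8779σ.
Subtracting: σ = (1600 − 800)/(0.8779 − (-0.6128)) = 536.657.
Then μ = 800 − (-0.6128)·536.657 = 1128.871.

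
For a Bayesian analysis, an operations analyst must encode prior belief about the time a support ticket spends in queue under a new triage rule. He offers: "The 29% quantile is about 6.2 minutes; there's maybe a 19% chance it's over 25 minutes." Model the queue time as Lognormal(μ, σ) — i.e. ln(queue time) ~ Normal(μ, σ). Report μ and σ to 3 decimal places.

μ ≈ 2.364, σ ≈ 0.974

If T ~ Lognormal(μ,σ) then ln T ~ Normal(μ,σ), so the p-quantile of ln T is μ + z_p·σ.
ln(6.2) = 1.825 and ln(25) = 3.219; z_{0.29} = -0.5534, z_{0.81} = 0.8779.
σ = (3.219 − 1.825)/(0.8779 − (-0.5534)) = 0.974.
μ = 1.825 − (-0.5534)·0.974 = 2.364.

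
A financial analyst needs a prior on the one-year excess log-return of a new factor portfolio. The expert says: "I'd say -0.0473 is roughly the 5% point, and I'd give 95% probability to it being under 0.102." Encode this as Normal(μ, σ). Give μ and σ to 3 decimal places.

The p-quantile of Normal(μ,σ) is μ + z_p·σ, with z_{0.05} = -1.645 and z_{0.95} = 1.645.
Eliminate σ: μ = (z₂·x₁ − z₁·x₂)/(z₂ − z₁) = (1.645·-0.0473 − (-1.645)·0.102)/3.29 = 0.027.
Then σ = (x₂ − x₁)/(z₂ − z₁) = (0.102 − -0.0473)/3.29 = 0.045.

μ = 0.027, σ = 0.045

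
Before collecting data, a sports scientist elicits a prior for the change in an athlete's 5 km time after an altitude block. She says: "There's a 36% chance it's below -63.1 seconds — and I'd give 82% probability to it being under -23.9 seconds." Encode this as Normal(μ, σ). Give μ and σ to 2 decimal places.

μ = -52.07, σ = 30.77

The p-quantile of Normal(μ,σ) is μ + z_p·σ, with z_{0.36} = -0.3585 and z_{0.82} = 0.9154.
Eliminate σ: μ = (z₂·x₁ − z₁·x₂)/(z₂ − z₁) = (0.9154·-63.1 − (-0.3585)·-23.9)/1.274 = -52.07.
Then σ = (x₂ − x₁)/(z₂ − z₁) = (-23.9 − -63.1)/1.274 = 30.77.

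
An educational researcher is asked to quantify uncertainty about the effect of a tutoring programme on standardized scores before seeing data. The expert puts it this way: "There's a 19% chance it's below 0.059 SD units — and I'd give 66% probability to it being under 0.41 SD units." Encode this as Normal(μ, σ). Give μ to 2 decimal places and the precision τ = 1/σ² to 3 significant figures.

μ = 0.30, τ = 13.5

The p-quantile of Normal(μ,σ) is μ + z_p·σ, with z_{0.19} = -0.8779 and z_{0.66} = 0.4125.
Eliminate σ: μ = (z₂·x₁ − z₁·x₂)/(z₂ − z₁) = (0.4125·0.059 − (-0.8779)·0.41)/1.29 = 0.30.
Then σ = (x₂ − x₁)/(z₂ − z₁) = (0.41 − 0.059)/1.29 = 0.27.
Precision τ = 1/σ² = 1/0.272² = 13.5.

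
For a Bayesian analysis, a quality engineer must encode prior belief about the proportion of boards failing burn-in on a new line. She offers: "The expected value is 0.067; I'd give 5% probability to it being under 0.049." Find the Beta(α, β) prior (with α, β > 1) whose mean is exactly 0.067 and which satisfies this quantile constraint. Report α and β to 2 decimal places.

With mean 0.067 fixed, write α = 0.067s, β = 0.933s where s = α+β.
Need P(θ < 0.049) = 0.05 under Beta(0.067s, 0.933s). Normal approximation: (q−m)/√(m(1−m)/s) ≈ z_{0.05} = -1.64, so s ≈ 0.067·0.933·(-1.64)²/(0.049−0.067)² = 522.0.
At s = 522.0: P(θ<0.049) ≈ 0.040. Adjusting to match 0.05 gives s ≈ 461.50.
So α = 0.067·461.50 ≈ 30.92, β = 0.933·461.50 ≈ 430.58.

α ≈ 30.92, β ≈ 430.58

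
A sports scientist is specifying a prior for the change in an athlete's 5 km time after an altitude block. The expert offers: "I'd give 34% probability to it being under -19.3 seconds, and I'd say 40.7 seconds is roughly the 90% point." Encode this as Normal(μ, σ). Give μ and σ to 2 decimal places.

For Normal(μ,σ), the p-quantile is μ + z_p·σ. Here z_{0.34} = -0.4125, z_{0.9} = 1.282.
So -19.3 = μ − 0.4125σ and 40.7 = μ + 1.282σ.
Subtracting: σ = (40.7 − -19.3)/(1.282 − (-0.4125)) = 35.42.
Then μ = -19.3 − (-0.4125)·35.42 = -4.69.

μ = -4.69, σ = 35.42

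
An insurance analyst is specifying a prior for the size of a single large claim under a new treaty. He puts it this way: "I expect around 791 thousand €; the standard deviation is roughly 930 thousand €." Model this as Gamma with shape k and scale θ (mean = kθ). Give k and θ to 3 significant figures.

k ≈ 0.723, θ ≈ 1090

For Gamma(k, scale θ): mean = kθ, variance = kθ², so CV = 1/√k.
CV = SD/mean = 930/791 = 1.176, hence k = 1/CV² = 0.723.
Then θ = mean/k = 791/0.723 = 1090.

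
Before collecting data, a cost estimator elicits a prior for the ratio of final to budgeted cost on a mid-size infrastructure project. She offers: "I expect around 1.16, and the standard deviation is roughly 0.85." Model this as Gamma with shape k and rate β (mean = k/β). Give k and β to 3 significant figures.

k ≈ 1.86, β ≈ 1.61

For Gamma(k, rate β): mean = k/β, variance = k/β², so CV = 1/√k.
CV = SD/mean = 0.85/1.16 = 0.7328, hence k = 1/CV² = 1.86.
Then β = k/mean = 1.86/1.16 = 1.61.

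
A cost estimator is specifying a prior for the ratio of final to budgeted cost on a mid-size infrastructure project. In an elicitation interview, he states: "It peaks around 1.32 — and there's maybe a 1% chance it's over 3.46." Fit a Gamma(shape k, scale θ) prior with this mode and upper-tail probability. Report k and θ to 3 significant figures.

k ≈ 6, θ ≈ 0.264

Gamma(k,θ) with k>1 has mode (k−1)θ, so θ = 1.32/(k−1).
Need P(X < 3.46) = 0.99 with θ tied to k this way. Start at k = 2, θ = 1.32: P(X<3.46) ≈ 0.737.
Too low — raise k to concentrate. Iterating converges to k ≈ 6.
Then θ = 1.32/(6−1) ≈ 0.264.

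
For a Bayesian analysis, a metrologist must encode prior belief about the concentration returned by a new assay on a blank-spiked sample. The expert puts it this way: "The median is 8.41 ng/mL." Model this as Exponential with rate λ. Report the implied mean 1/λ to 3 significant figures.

Exponential median = ln 2 / λ, so λ = ln 2 / 8.41 = 0.0824.
Mean = 1/λ = 12.1 ng/mL.

mean ≈ 12.1 ng/mL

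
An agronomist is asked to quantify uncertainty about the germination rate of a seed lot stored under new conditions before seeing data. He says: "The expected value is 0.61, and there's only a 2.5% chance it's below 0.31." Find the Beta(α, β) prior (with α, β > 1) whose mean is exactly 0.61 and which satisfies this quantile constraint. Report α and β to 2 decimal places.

With mean 0.61 fixed, write α = 0.61s, β = 0.39s where s = α+β.
Need P(θ < 0.31) = 0.025 under Beta(0.61s, 0.39s). Normal approximation: (q−m)/√(m(1−m)/s) ≈ z_{0.025} = -1.96, so s ≈ 0.61·0.39·(-1.96)²/(0.31−0.61)² = 10.2.
At s = 10.2: P(θ<0.31) ≈ 0.025. Adjusting to match 0.025 gives s ≈ 10.09.
So α = 0.61·10.09 ≈ 6.16, β = 0.39·10.09 ≈ 3.94.

α ≈ 6.16, β ≈ 3.94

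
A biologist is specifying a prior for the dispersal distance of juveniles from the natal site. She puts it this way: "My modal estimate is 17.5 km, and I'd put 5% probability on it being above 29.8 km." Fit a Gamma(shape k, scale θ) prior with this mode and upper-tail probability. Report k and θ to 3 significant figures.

k ≈ 10.9, θ ≈ 1.78

Gamma(k,θ) with k>1 has mode (k−1)θ, so θ = 17.5/(k−1).
Need P(X < 29.8) = 0.95 with θ tied to k this way. Start at k = 2, θ = 17.5: P(X<29.8) ≈ 0.508.
Too low — raise k to concentrate. Iterating converges to k ≈ 10.9.
Then θ = 17.5/(10.9−1) ≈ 1.78.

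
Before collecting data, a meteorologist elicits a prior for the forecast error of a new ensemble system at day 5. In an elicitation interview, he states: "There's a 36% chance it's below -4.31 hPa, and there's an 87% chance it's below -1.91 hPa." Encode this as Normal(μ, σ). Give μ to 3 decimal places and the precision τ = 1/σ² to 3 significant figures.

μ = -3.731, τ = 0.383

The p-quantile of Normal(μ,σ) is μ + z_p·σ, with z_{0.36} = -0.3585 and z_{0.87} = 1.126.
Eliminate σ: μ = (z₂·x₁ − z₁·x₂)/(z₂ − z₁) = (1.126·-4.31 − (-0.3585)·-1.91)/1.485 = -3.731.
Then σ = (x₂ − x₁)/(z₂ − z₁) = (-1.91 − -4.31)/1.485 = 1.616.
Precision τ = 1/σ² = 1/1.616² = 0.383.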